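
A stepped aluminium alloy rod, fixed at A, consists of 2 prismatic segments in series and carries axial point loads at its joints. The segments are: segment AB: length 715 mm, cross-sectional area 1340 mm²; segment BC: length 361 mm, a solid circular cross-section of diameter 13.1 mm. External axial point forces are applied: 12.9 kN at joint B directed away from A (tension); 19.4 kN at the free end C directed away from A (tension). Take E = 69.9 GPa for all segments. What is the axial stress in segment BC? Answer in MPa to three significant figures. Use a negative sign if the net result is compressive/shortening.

144 MPa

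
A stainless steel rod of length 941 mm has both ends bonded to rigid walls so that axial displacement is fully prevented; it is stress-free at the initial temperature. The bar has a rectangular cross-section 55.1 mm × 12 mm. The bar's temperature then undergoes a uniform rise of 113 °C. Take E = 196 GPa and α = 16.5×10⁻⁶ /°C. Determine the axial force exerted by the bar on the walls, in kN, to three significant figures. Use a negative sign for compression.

-242 kN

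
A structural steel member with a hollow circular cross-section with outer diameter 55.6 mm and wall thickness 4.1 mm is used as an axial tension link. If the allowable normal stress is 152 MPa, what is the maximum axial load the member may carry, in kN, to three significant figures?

101 kN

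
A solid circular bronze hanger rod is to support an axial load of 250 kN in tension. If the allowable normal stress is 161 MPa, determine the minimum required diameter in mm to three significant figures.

44.5 mm

Required area A ≥ P/σ_allow = 250000/161 = 1553 mm².
For a solid circular section, d ≥ √(4A/π) = 44.46 mm.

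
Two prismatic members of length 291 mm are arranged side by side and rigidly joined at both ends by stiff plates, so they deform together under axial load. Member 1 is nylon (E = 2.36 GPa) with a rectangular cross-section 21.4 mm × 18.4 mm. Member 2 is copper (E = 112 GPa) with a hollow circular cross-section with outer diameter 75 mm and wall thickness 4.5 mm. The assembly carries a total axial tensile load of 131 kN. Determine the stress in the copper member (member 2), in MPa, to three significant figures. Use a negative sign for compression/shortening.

130 MPa

A_1 = 393.8 mm².
A_2 = 996.7 mm².
Equal strain + equilibrium ⇒ each member carries load in proportion to AE: A₁E₁ = 929300 N, A₂E₂ = 111600000 N, ΣAE = 112600000 N.
σ₂ = P·E₂/ΣAE = 131000·112000/112600000 = 130.4 MPa.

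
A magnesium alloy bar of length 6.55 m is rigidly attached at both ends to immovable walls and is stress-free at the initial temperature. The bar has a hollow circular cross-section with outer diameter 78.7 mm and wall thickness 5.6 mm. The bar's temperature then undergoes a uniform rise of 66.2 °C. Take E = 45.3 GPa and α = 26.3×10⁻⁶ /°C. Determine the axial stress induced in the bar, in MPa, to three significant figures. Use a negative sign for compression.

-78.9 MPa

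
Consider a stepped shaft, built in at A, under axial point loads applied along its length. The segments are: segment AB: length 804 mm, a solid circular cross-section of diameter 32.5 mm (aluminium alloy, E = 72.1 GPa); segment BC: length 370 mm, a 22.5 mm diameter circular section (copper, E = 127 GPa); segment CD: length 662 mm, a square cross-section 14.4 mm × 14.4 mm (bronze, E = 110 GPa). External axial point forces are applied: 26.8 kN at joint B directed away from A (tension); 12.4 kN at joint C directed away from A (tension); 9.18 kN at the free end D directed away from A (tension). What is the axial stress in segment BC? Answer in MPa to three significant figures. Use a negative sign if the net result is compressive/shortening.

Internal axial forces (sectioning from the free end, tension +): N_CD = 9.18 kN, N_BC = 21.58 kN, N_AB = 48.38 kN.
A_BC = 397.6 mm².
σ_BC = N_BC/A_BC = 21580/397.6 = 54.27 MPa.

54.3 MPa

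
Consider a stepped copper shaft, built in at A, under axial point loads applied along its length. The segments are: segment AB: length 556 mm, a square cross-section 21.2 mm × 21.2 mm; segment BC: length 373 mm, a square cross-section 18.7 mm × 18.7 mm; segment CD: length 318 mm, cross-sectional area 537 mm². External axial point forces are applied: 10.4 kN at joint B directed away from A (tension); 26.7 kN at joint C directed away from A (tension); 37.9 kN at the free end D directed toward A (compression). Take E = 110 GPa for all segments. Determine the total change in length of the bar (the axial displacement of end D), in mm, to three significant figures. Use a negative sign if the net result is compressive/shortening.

-0.322 mm

Internal axial forces (sectioning from the free end, tension +): N_CD = -37.9 kN, N_BC = -11.2 kN, N_AB = -0.8 kN.
A_AB = 449.4 mm².
A_BC = 349.7 mm².
δ_AB = -800·556/(449.4·110000) = -0.008997 mm
δ_BC = -11200·373/(349.7·110000) = -0.1086 mm
δ_CD = -37900·318/(537·110000) = -0.204 mm
δ = Σδ_i = -0.3216 mm.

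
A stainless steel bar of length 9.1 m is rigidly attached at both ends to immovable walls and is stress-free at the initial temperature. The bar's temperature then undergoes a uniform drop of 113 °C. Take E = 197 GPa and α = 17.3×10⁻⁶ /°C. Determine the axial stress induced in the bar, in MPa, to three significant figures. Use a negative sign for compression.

Free thermal expansion αLΔT = 17.3e-6 · 9100 · -113 = -17.79 mm.
The walls impose strain ε = −(-17.79)/9100 = 1.9549e-03; σ = Eε = 197000 · 1.9549e-03 = 385.1 MPa.

385 MPa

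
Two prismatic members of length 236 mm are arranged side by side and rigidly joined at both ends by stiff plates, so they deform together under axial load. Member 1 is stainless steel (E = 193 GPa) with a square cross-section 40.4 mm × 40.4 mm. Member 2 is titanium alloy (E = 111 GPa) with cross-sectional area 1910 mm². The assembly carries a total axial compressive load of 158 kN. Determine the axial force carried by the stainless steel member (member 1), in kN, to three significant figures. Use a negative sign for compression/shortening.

-94.4 kN

A_1 = 1632 mm².
Equal strain + equilibrium ⇒ each member carries load in proportion to AE: A₁E₁ = 315000000 N, A₂E₂ = 212000000 N, ΣAE = 527000000 N.
F₁ = P·A₁E₁/ΣAE = -158000·315000000/527000000 = -94440 N.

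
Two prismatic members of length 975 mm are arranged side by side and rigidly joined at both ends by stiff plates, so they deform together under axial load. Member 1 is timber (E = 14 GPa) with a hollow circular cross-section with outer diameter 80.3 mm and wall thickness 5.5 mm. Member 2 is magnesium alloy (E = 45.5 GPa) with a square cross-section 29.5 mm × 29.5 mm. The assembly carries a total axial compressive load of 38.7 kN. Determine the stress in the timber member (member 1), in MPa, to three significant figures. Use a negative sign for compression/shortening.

A_1 = 1292 mm².
A_2 = 870.2 mm².
Equal strain + equilibrium ⇒ each member carries load in proportion to AE: A₁E₁ = 18090000 N, A₂E₂ = 39600000 N, ΣAE = 57690000 N.
σ₁ = P·E₁/ΣAE = -38700·14000/57690000 = -9.391 MPa.

-9.39 MPa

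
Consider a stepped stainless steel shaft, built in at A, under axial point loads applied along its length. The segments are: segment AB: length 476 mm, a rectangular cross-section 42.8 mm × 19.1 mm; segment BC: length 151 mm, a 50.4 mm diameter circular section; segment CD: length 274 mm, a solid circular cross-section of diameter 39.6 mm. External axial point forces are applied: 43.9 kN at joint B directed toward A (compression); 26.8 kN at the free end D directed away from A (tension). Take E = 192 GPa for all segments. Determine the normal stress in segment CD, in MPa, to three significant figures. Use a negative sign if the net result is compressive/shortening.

21.8 MPa

Internal axial forces (sectioning from the free end, tension +): N_CD = 26.8 kN, N_BC = 26.8 kN, N_AB = -17.1 kN.
A_CD = 1232 mm².
σ_CD = N_CD/A_CD = 26800/1232 = 21.76 MPa.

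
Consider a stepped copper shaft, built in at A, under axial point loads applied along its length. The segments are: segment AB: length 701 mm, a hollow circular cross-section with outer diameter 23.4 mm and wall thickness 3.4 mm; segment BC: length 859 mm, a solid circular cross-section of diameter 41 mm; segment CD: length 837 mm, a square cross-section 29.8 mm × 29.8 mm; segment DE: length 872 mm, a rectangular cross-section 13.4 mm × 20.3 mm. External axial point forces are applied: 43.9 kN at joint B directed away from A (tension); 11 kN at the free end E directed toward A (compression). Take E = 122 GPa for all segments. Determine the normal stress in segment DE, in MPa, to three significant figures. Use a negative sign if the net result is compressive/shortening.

Internal axial forces (sectioning from the free end, tension +): N_DE = -11 kN, N_CD = -11 kN, N_BC = -11 kN, N_AB = 32.9 kN.
A_DE = 272 mm².
σ_DE = N_DE/A_DE = -11000/272 = -40.44 MPa.

-40.4 MPa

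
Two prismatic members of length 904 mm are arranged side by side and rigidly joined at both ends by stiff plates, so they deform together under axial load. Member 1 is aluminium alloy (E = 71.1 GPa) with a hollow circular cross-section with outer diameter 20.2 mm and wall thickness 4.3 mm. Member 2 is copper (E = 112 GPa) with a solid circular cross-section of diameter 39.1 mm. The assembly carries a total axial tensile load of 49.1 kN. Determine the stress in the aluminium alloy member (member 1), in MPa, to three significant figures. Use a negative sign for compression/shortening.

23.3 MPa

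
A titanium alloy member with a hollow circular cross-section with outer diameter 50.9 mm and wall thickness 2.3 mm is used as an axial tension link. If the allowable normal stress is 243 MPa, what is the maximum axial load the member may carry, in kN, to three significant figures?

85.3 kN

A = 351.2 mm².
P_max = σ_allow · A = 243 · 351.2 = 85330 N = 85.33 kN.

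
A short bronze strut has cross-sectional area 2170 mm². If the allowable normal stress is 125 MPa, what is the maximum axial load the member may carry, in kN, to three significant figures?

P_max = σ_allow · A = 125 · 2170 = 271200 N = 271.2 kN.

271 kN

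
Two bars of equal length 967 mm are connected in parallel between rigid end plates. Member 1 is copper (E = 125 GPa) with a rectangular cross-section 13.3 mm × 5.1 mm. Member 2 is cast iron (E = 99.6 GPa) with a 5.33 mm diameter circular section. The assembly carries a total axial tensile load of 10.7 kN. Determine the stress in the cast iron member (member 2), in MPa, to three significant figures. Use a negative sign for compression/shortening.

99.6 MPa

A_1 = 67.83 mm².
A_2 = 22.31 mm².
Equal strain + equilibrium ⇒ each member carries load in proportion to AE: A₁E₁ = 8479000 N, A₂E₂ = 2222000 N, ΣAE = 10700000 N.
σ₂ = P·E₂/ΣAE = 10700·99600/10700000 = 99.59 MPa.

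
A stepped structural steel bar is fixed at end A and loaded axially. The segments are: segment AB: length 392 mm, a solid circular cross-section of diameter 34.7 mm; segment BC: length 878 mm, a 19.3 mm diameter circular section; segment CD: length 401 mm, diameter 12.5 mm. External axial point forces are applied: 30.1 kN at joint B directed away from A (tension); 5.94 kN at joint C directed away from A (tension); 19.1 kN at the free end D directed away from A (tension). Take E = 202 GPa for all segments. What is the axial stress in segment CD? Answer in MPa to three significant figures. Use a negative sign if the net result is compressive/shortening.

156 MPa

Internal axial forces (sectioning from the free end, tension +): N_CD = 19.1 kN, N_BC = 25.04 kN, N_AB = 55.14 kN.
A_CD = 122.7 mm².
σ_CD = N_CD/A_CD = 19100/122.7 = 155.6 MPa.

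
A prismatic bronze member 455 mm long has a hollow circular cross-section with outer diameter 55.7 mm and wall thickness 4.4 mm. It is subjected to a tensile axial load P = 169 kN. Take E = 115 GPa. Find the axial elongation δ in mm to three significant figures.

0.943 mm

A = 709.1 mm².
δ_mech = NL/(AE) = 169000·455/(709.1·115000) = 0.9429 mm.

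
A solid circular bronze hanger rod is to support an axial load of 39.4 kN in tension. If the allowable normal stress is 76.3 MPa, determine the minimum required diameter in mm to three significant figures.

Required area A ≥ P/σ_allow = 39400/76.3 = 516.4 mm².
For a solid circular section, d ≥ √(4A/π) = 25.64 mm.

25.6 mm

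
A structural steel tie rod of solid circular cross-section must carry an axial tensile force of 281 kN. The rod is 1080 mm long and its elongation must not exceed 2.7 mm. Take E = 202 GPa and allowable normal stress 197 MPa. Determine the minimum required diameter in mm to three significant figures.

42.6 mm

Required area A ≥ P/σ_allow = 281000/197 = 1426 mm².
For a solid circular section, d ≥ √(4A/π) = 42.62 mm.
Elongation limit: A ≥ PL/(Eδ_allow) = 281000·1080/(202000·2.7) = 556.4 mm² ⇒ d ≥ 26.62 mm.
The stress limit governs.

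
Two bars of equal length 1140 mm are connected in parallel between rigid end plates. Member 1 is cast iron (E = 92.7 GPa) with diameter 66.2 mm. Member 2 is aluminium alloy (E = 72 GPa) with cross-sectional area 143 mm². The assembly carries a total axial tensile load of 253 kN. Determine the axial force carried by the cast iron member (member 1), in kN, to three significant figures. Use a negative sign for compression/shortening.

A_1 = 3442 mm².
Equal strain + equilibrium ⇒ each member carries load in proportion to AE: A₁E₁ = 319100000 N, A₂E₂ = 10300000 N, ΣAE = 329400000 N.
F₁ = P·A₁E₁/ΣAE = 253000·319100000/329400000 = 245100 N.

245 kN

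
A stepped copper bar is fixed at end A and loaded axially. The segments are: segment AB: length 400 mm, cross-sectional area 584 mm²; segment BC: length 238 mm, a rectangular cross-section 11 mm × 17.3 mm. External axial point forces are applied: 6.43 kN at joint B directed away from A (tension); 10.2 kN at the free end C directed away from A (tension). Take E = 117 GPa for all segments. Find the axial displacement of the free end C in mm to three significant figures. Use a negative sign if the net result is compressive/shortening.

0.206 mm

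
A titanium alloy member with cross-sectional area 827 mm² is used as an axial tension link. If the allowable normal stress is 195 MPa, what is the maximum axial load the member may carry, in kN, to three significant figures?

P_max = σ_allow · A = 195 · 827 = 161300 N = 161.3 kN.

161 kN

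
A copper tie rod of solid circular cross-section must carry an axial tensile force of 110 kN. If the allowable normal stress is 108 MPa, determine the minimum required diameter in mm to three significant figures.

36.0 mm

Required area A ≥ P/σ_allow = 110000/108 = 1019 mm².
For a solid circular section, d ≥ √(4A/π) = 36.01 mm.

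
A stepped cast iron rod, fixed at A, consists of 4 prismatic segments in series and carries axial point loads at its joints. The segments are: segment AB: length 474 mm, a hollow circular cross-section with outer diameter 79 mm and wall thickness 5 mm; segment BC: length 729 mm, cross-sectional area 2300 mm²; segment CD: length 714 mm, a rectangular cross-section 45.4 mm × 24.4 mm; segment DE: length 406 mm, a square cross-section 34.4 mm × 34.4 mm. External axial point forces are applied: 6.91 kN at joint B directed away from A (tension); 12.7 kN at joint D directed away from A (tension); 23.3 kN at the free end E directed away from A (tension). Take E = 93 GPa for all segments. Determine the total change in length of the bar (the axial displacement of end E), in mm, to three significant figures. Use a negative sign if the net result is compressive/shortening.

Internal axial forces (sectioning from the free end, tension +): N_DE = 23.3 kN, N_CD = 36 kN, N_BC = 36 kN, N_AB = 42.91 kN.
A_AB = 1162 mm².
A_CD = 1108 mm².
A_DE = 1183 mm².
δ_AB = 42910·474/(1162·93000) = 0.1881 mm
δ_BC = 36000·729/(2300·93000) = 0.1227 mm
δ_CD = 36000·714/(1108·93000) = 0.2495 mm
δ_DE = 23300·406/(1183·93000) = 0.08596 mm
δ = Σδ_i = 0.6463 mm.

0.646 mm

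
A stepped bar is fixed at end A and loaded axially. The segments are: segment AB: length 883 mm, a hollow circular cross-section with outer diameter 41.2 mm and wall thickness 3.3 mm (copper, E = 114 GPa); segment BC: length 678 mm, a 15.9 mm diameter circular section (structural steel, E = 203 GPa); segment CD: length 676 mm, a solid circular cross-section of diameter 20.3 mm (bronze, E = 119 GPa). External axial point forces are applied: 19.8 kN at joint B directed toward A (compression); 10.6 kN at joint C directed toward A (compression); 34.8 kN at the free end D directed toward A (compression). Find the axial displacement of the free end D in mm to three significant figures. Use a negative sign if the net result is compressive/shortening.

-2.66 mm

Internal axial forces (sectioning from the free end, tension +): N_CD = -34.8 kN, N_BC = -45.4 kN, N_AB = -65.2 kN.
A_AB = 392.9 mm².
A_BC = 198.6 mm².
A_CD = 323.7 mm².
δ_AB = -65200·883/(392.9·114000) = -1.285 mm
δ_BC = -45400·678/(198.6·203000) = -0.7637 mm
δ_CD = -34800·676/(323.7·119000) = -0.6108 mm
δ = Σδ_i = -2.66 mm.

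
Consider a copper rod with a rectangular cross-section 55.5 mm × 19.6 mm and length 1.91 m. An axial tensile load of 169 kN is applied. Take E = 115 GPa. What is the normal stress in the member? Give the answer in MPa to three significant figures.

155 MPa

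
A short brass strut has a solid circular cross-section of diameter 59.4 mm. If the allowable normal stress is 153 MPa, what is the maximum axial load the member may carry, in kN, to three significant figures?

A = 2771 mm².
P_max = σ_allow · A = 153 · 2771 = 424000 N = 424 kN.

424 kN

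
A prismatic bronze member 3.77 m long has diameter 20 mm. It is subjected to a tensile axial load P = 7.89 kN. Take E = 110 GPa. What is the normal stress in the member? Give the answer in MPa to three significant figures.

A = 314.2 mm².
σ = N/A = 7890/314.2 = 25.11 MPa.

25.1 MPa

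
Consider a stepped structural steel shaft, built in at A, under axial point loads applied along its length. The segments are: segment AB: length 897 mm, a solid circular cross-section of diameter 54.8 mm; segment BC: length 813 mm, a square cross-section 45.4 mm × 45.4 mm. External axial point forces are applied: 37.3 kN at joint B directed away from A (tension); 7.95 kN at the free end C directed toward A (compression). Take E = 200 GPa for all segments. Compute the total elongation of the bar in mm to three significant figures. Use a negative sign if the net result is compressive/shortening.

0.0401 mm

Internal axial forces (sectioning from the free end, tension +): N_BC = -7.95 kN, N_AB = 29.35 kN.
A_AB = 2359 mm².
A_BC = 2061 mm².
δ_AB = 29350·897/(2359·200000) = 0.05581 mm
δ_BC = -7950·813/(2061·200000) = -0.01568 mm
δ = Σδ_i = 0.04013 mm.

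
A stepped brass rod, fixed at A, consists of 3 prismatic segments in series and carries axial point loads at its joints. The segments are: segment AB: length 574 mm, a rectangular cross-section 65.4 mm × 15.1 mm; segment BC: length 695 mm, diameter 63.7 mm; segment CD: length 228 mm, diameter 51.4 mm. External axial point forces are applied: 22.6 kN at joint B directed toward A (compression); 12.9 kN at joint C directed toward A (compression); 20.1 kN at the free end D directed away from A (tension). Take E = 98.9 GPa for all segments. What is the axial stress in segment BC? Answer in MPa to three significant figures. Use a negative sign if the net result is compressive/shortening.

Internal axial forces (sectioning from the free end, tension +): N_CD = 20.1 kN, N_BC = 7.2 kN, N_AB = -15.4 kN.
A_BC = 3187 mm².
σ_BC = N_BC/A_BC = 7200/3187 = 2.259 MPa.

2.26 MPa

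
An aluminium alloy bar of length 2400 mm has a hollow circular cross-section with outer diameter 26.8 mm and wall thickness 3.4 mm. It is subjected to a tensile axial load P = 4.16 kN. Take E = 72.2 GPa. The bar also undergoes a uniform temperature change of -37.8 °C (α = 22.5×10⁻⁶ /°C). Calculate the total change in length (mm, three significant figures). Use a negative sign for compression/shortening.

A = 249.9 mm².
δ_mech = NL/(AE) = 4160·2400/(249.9·72200) = 0.5533 mm.
δ_thermal = αLΔT = 22.5e-6·2400·-37.8 = -2.041 mm.
δ = δ_mech + δ_thermal = -1.488 mm.

-1.49 mm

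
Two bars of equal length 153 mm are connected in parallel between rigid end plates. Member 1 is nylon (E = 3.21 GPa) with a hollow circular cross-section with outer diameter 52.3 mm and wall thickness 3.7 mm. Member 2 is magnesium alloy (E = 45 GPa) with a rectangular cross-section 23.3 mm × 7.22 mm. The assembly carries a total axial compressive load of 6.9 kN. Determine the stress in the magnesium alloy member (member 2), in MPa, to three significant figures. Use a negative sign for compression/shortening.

-33.1 MPa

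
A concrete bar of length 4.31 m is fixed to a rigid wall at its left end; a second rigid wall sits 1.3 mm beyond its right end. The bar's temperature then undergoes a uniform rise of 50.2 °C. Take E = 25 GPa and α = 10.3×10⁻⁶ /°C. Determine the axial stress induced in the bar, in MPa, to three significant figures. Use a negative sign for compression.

Free thermal expansion αLΔT = 10.3e-6 · 4310 · 50.2 = 2.229 mm.
The walls engage after the gap closes; constrained expansion = 2.229 − 1.3 = 0.9285 mm.
The walls impose strain ε = −(0.9285)/4310 = -2.1544e-04; σ = Eε = 25000 · -2.1544e-04 = -5.386 MPa.

-5.39 MPa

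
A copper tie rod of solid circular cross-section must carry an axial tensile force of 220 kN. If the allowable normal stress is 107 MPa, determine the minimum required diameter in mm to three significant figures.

Required area A ≥ P/σ_allow = 220000/107 = 2056 mm².
For a solid circular section, d ≥ √(4A/π) = 51.17 mm.

51.2 mm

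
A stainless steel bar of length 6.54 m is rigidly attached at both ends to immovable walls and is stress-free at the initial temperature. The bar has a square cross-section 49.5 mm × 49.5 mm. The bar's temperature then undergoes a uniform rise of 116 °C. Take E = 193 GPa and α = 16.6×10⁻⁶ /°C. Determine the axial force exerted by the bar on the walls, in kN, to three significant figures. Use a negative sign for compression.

Free thermal expansion αLΔT = 16.6e-6 · 6540 · 116 = 12.59 mm.
The walls impose strain ε = −(12.59)/6540 = -1.9256e-03; σ = Eε = 193000 · -1.9256e-03 = -371.6 MPa.
Wall reaction R = σ·A = -371.6·2450 = -910600 N = -910.6 kN.

-911 kN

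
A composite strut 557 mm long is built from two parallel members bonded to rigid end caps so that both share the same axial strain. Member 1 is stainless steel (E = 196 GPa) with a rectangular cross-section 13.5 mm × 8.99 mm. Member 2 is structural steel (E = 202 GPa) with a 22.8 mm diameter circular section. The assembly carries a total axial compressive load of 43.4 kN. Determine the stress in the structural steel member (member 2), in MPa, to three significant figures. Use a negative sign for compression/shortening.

-82.5 MPa

A_1 = 121.4 mm².
A_2 = 408.3 mm².
Equal strain + equilibrium ⇒ each member carries load in proportion to AE: A₁E₁ = 23790000 N, A₂E₂ = 82470000 N, ΣAE = 106300000 N.
σ₂ = P·E₂/ΣAE = -43400·202000/106300000 = -82.5 MPa.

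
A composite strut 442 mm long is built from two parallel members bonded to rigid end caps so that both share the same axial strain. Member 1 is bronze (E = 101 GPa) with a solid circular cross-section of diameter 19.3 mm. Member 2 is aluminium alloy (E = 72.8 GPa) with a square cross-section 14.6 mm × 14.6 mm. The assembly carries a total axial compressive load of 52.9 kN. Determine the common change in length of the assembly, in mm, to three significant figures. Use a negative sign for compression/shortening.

A_1 = 292.6 mm².
A_2 = 213.2 mm².
Equal strain + equilibrium ⇒ each member carries load in proportion to AE: A₁E₁ = 29550000 N, A₂E₂ = 15520000 N, ΣAE = 45070000 N.
δ = PL/ΣAE = -52900·442/45070000 = -0.5188 mm.

-0.519 mm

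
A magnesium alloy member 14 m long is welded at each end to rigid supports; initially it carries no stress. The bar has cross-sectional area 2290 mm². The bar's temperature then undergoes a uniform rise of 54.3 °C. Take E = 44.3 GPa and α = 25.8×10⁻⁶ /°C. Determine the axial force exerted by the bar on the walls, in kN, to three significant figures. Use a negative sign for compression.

Free thermal expansion αLΔT = 25.8e-6 · 14000 · 54.3 = 19.61 mm.
The walls impose strain ε = −(19.61)/14000 = -1.4009e-03; σ = Eε = 44300 · -1.4009e-03 = -62.06 MPa.
Wall reaction R = σ·A = -62.06·2290 = -142100 N = -142.1 kN.

-142 kN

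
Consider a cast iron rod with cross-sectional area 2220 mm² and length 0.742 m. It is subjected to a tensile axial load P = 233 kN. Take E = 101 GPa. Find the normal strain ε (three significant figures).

0.00104

σ = N/A = 105 MPa; ε = σ/E = 105/101000 = 1.039e-03.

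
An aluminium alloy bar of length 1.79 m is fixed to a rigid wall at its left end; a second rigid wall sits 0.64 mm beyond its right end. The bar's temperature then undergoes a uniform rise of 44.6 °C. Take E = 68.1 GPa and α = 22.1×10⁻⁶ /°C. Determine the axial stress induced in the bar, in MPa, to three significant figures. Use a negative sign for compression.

-42.8 MPa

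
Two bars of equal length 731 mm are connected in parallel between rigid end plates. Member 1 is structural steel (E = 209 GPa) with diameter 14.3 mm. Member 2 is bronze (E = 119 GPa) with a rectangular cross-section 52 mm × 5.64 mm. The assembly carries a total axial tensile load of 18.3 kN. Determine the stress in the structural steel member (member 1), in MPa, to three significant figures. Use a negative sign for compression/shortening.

55.9 MPa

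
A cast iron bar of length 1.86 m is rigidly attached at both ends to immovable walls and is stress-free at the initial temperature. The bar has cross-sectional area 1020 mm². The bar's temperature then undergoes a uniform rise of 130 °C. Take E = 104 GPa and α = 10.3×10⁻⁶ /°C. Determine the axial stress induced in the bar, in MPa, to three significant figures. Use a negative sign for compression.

Free thermal expansion αLΔT = 10.3e-6 · 1860 · 130 = 2.491 mm.
The walls impose strain ε = −(2.491)/1860 = -1.3390e-03; σ = Eε = 104000 · -1.3390e-03 = -139.3 MPa.

-139 MPa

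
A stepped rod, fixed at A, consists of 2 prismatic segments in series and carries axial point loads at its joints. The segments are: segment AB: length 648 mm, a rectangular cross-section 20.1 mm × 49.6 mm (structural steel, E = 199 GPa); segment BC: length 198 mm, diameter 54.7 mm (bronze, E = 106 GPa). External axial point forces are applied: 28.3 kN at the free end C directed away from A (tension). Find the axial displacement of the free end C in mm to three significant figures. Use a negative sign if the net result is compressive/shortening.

0.115 mm

Internal axial forces (sectioning from the free end, tension +): N_BC = 28.3 kN, N_AB = 28.3 kN.
A_AB = 997 mm².
A_BC = 2350 mm².
δ_AB = 28300·648/(997·199000) = 0.09243 mm
δ_BC = 28300·198/(2350·106000) = 0.02249 mm
δ = Σδ_i = 0.1149 mm.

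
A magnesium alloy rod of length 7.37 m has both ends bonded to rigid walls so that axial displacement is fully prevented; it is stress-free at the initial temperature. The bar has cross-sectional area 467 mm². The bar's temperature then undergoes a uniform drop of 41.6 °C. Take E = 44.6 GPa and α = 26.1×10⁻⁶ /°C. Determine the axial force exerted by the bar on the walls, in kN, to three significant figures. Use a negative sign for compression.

Free thermal expansion αLΔT = 26.1e-6 · 7370 · -41.6 = -8.002 mm.
The walls impose strain ε = −(-8.002)/7370 = 1.0858e-03; σ = Eε = 44600 · 1.0858e-03 = 48.42 MPa.
Wall reaction R = σ·A = 48.42·467 = 22610 N = 22.61 kN.

22.6 kN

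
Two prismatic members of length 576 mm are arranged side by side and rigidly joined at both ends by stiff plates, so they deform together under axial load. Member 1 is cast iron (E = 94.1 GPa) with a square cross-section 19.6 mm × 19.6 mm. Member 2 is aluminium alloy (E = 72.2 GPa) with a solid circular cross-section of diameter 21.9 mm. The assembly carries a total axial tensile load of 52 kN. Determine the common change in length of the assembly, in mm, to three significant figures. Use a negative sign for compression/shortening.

A_1 = 384.2 mm².
A_2 = 376.7 mm².
Equal strain + equilibrium ⇒ each member carries load in proportion to AE: A₁E₁ = 36150000 N, A₂E₂ = 27200000 N, ΣAE = 63350000 N.
δ = PL/ΣAE = 52000·576/63350000 = 0.4728 mm.

0.473 mm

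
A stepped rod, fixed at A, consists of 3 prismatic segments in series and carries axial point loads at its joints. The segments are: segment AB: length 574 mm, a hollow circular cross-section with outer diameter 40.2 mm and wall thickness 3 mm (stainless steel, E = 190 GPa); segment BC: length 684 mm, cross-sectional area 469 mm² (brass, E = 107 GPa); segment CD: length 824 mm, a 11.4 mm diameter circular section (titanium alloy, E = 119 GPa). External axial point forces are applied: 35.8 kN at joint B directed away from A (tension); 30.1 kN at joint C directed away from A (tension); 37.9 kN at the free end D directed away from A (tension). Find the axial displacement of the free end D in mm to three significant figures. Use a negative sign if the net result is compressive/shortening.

4.39 mm

Internal axial forces (sectioning from the free end, tension +): N_CD = 37.9 kN, N_BC = 68 kN, N_AB = 103.8 kN.
A_AB = 350.6 mm².
A_CD = 102.1 mm².
δ_AB = 103800·574/(350.6·190000) = 0.8944 mm
δ_BC = 68000·684/(469·107000) = 0.9268 mm
δ_CD = 37900·824/(102.1·119000) = 2.571 mm
δ = Σδ_i = 4.392 mm.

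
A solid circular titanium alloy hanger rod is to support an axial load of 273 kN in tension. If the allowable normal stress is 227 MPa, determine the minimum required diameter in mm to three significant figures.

Required area A ≥ P/σ_allow = 273000/227 = 1203 mm².
For a solid circular section, d ≥ √(4A/π) = 39.13 mm.

39.1 mm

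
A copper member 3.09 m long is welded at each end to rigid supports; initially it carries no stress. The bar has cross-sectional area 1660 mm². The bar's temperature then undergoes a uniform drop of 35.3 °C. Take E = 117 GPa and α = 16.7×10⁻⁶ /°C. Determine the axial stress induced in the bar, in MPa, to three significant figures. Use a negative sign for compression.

69.0 MPa

Free thermal expansion αLΔT = 16.7e-6 · 3090 · -35.3 = -1.822 mm.
The walls impose strain ε = −(-1.822)/3090 = 5.8951e-04; σ = Eε = 117000 · 5.8951e-04 = 68.97 MPa.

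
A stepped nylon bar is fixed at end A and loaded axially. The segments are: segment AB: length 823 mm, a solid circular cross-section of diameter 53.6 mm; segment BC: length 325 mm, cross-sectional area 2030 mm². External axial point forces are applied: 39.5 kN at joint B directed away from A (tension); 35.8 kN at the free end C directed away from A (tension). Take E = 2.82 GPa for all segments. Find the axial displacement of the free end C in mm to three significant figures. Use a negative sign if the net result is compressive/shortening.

Internal axial forces (sectioning from the free end, tension +): N_BC = 35.8 kN, N_AB = 75.3 kN.
A_AB = 2256 mm².
δ_AB = 75300·823/(2256·2820) = 9.739 mm
δ_BC = 35800·325/(2030·2820) = 2.032 mm
δ = Σδ_i = 11.77 mm.

11.8 mm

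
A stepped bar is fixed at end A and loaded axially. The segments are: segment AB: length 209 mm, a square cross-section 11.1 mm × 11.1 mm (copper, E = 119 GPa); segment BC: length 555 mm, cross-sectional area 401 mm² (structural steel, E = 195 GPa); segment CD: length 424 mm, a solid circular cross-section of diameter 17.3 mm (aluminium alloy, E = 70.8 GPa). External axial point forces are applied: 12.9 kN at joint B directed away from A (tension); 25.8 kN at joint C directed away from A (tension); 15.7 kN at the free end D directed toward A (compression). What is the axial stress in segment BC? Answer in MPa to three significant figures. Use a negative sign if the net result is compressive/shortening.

Internal axial forces (sectioning from the free end, tension +): N_CD = -15.7 kN, N_BC = 10.1 kN, N_AB = 23 kN.
σ_BC = N_BC/A_BC = 10100/401 = 25.19 MPa.

25.2 MPa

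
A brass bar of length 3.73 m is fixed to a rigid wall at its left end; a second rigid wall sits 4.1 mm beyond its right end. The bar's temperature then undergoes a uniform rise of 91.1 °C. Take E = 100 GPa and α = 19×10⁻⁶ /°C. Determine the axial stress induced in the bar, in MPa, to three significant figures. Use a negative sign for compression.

-63.2 MPa

Free thermal expansion αLΔT = 19e-6 · 3730 · 91.1 = 6.456 mm.
The walls engage after the gap closes; constrained expansion = 6.456 − 4.1 = 2.356 mm.
The walls impose strain ε = −(2.356)/3730 = -6.3170e-04; σ = Eε = 100000 · -6.3170e-04 = -63.17 MPa.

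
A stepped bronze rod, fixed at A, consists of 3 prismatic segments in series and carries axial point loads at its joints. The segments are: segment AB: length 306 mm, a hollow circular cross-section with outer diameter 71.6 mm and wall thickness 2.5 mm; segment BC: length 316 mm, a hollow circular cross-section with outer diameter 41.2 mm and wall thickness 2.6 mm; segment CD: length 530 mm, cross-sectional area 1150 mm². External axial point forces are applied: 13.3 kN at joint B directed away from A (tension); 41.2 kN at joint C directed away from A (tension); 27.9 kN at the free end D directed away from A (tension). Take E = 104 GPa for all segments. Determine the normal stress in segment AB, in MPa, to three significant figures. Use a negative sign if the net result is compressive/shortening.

Internal axial forces (sectioning from the free end, tension +): N_CD = 27.9 kN, N_BC = 69.1 kN, N_AB = 82.4 kN.
A_AB = 542.7 mm².
σ_AB = N_AB/A_AB = 82400/542.7 = 151.8 MPa.

152 MPa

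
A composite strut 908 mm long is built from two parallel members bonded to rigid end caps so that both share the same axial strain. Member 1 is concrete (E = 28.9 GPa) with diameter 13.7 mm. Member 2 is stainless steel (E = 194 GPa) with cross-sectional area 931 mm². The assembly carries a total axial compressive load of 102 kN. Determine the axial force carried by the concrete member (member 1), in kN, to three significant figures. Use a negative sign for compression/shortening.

A_1 = 147.4 mm².
Equal strain + equilibrium ⇒ each member carries load in proportion to AE: A₁E₁ = 4260000 N, A₂E₂ = 180600000 N, ΣAE = 184900000 N.
F₁ = P·A₁E₁/ΣAE = -102000·4260000/184900000 = -2350 N.

-2.35 kN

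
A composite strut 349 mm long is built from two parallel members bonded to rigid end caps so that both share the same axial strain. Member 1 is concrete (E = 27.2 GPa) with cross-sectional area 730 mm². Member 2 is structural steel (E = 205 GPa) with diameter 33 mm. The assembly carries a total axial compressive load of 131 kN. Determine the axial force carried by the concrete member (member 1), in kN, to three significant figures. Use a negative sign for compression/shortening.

-13.3 kN

A_2 = 855.3 mm².
Equal strain + equilibrium ⇒ each member carries load in proportion to AE: A₁E₁ = 19860000 N, A₂E₂ = 175300000 N, ΣAE = 195200000 N.
F₁ = P·A₁E₁/ΣAE = -131000·19860000/195200000 = -13330 N.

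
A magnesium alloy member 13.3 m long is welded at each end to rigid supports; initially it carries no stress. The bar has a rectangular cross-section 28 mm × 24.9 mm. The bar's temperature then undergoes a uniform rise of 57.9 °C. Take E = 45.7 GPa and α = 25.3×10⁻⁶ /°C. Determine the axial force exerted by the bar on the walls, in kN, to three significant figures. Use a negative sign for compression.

Free thermal expansion αLΔT = 25.3e-6 · 13300 · 57.9 = 19.48 mm.
The walls impose strain ε = −(19.48)/13300 = -1.4649e-03; σ = Eε = 45700 · -1.4649e-03 = -66.94 MPa.
Wall reaction R = σ·A = -66.94·697.2 = -46670 N = -46.67 kN.

-46.7 kN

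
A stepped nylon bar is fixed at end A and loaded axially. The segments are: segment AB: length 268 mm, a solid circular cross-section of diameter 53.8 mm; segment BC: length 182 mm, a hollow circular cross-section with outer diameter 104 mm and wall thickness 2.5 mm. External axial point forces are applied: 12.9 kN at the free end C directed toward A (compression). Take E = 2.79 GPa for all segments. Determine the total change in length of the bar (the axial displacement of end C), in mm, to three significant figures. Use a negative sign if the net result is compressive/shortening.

Internal axial forces (sectioning from the free end, tension +): N_BC = -12.9 kN, N_AB = -12.9 kN.
A_AB = 2273 mm².
A_BC = 797.2 mm².
δ_AB = -12900·268/(2273·2790) = -0.5451 mm
δ_BC = -12900·182/(797.2·2790) = -1.056 mm
δ = Σδ_i = -1.601 mm.

-1.60 mm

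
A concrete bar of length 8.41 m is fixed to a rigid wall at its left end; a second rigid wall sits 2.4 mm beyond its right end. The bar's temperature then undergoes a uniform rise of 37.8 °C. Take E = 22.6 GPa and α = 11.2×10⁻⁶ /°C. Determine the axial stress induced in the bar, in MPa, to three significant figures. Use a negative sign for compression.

Free thermal expansion αLΔT = 11.2e-6 · 8410 · 37.8 = 3.56 mm.
The walls engage after the gap closes; constrained expansion = 3.56 − 2.4 = 1.16 mm.
The walls impose strain ε = −(1.16)/8410 = -1.3799e-04; σ = Eε = 22600 · -1.3799e-04 = -3.118 MPa.

-3.12 MPa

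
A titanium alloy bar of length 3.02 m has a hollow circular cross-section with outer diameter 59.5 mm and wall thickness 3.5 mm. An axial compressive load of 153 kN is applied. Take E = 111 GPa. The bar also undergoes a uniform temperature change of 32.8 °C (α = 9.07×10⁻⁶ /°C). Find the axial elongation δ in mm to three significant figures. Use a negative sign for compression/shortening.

-5.86 mm

A = 615.8 mm².
δ_mech = NL/(AE) = -153000·3020/(615.8·111000) = -6.76 mm.
δ_thermal = αLΔT = 9.07e-6·3020·32.8 = 0.8984 mm.
δ = δ_mech + δ_thermal = -5.862 mm.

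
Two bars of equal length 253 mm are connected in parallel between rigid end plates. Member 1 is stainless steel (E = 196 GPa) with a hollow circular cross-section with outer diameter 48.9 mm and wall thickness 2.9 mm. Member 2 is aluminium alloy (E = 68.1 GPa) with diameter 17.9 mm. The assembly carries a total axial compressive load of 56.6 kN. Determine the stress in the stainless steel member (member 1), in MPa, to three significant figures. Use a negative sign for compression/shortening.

-112 MPa

A_1 = 419.1 mm².
A_2 = 251.6 mm².
Equal strain + equilibrium ⇒ each member carries load in proportion to AE: A₁E₁ = 82140000 N, A₂E₂ = 17140000 N, ΣAE = 99280000 N.
σ₁ = P·E₁/ΣAE = -56600·196000/99280000 = -111.7 MPa.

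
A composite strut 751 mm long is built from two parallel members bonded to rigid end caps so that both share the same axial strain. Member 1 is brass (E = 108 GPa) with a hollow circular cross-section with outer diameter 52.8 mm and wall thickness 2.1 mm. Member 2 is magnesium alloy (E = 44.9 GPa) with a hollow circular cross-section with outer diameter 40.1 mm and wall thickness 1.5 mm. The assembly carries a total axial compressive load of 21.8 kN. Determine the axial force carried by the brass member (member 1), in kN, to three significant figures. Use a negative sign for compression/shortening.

-17.8 kN

A_1 = 334.5 mm².
A_2 = 181.9 mm².
Equal strain + equilibrium ⇒ each member carries load in proportion to AE: A₁E₁ = 36120000 N, A₂E₂ = 8167000 N, ΣAE = 44290000 N.
F₁ = P·A₁E₁/ΣAE = -21800·36120000/44290000 = -17780 N.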